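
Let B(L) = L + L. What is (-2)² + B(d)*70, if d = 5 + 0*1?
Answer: 704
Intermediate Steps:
d = 5 (d = 5 + 0 = 5)
B(L) = 2*L
(-2)² + B(d)*70 = (-2)² + (2*5)*70 = 4 + 10*70 = 4 + 700 = 704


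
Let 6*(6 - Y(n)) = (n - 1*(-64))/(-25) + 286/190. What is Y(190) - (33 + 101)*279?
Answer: -106528889/2850 ≈ -37379.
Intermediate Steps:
Y(n) = 5867/950 + n/150 (Y(n) = 6 - ((n - 1*(-64))/(-25) + 286/190)/6 = 6 - ((n + 64)*(-1/25) + 286*(1/190))/6 = 6 - ((64 + n)*(-1/25) + 143/95)/6 = 6 - ((-64/25 - n/25) + 143/95)/6 = 6 - (-501/475 - n/25)/6 = 6 + (167/950 + n/150) = 5867/950 + n/150)
Y(190) - (33 + 101)*279 = (5867/950 + (1/150)*190) - (33 + 101)*279 = (5867/950 + 19/15) - 134*279 = 21211/2850 - 1*37386 = 21211/2850 - 37386 = -106528889/2850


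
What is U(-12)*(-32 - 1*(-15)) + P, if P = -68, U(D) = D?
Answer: 136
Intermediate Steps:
U(-12)*(-32 - 1*(-15)) + P = -12*(-32 - 1*(-15)) - 68 = -12*(-32 + 15) - 68 = -12*(-17) - 68 = 204 - 68 = 136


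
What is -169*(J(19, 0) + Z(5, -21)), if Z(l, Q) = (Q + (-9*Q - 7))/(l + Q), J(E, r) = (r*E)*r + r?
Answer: 27209/16 ≈ 1700.6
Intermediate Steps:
J(E, r) = r + E*r**2 (J(E, r) = (E*r)*r + r = E*r**2 + r = r + E*r**2)
Z(l, Q) = (-7 - 8*Q)/(Q + l) (Z(l, Q) = (Q + (-7 - 9*Q))/(Q + l) = (-7 - 8*Q)/(Q + l))
-169*(J(19, 0) + Z(5, -21)) = -169*(0*(1 + 19*0) + (-7 - 8*(-21))/(-21 + 5)) = -169*(0*(1 + 0) + (-7 + 168)/(-16)) = -169*(0*1 - 1/16*161) = -169*(0 - 161/16) = -169*(-161/16) = 27209/16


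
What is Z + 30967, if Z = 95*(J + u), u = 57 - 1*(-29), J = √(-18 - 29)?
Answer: 39137 + 95*I*√47 ≈ 39137.0 + 651.29*I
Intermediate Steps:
J = I*√47 (J = √(-47) = I*√47 ≈ 6.8557*I)
u = 86 (u = 57 + 29 = 86)
Z = 8170 + 95*I*√47 (Z = 95*(I*√47 + 86) = 95*(86 + I*√47) = 8170 + 95*I*√47 ≈ 8170.0 + 651.29*I)
Z + 30967 = (8170 + 95*I*√47) + 30967 = 39137 + 95*I*√47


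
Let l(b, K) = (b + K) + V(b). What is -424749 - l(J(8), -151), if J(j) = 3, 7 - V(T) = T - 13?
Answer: -424618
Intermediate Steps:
V(T) = 20 - T (V(T) = 7 - (T - 13) = 7 - (-13 + T) = 7 + (13 - T) = 20 - T)
l(b, K) = 20 + K (l(b, K) = (b + K) + (20 - b) = (K + b) + (20 - b) = 20 + K)
-424749 - l(J(8), -151) = -424749 - (20 - 151) = -424749 - 1*(-131) = -424749 + 131 = -424618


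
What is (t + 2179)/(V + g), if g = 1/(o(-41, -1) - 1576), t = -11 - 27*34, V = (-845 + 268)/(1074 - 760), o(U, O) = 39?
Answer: -603272500/887163 ≈ -680.00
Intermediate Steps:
V = -577/314 ≈ -1.8376
t = -929 (t = -11 - 918 = -929)
g = -1/1537 (g = 1/(39 - 1576) = 1/(-1537) = -1/1537 ≈ -0.00065062)
(t + 2179)/(V + g) = (-929 + 2179)/(-577/314 - 1/1537) = 1250/(-887163/482618) = 1250*(-482618/887163) = -603272500/887163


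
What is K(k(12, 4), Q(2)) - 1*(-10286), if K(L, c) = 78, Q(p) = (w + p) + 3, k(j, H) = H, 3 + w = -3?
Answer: 10364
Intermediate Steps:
w = -6 (w = -3 - 3 = -6)
Q(p) = -3 + p (Q(p) = (-6 + p) + 3 = -3 + p)
K(k(12, 4), Q(2)) - 1*(-10286) = 78 - 1*(-10286) = 78 + 10286 = 10364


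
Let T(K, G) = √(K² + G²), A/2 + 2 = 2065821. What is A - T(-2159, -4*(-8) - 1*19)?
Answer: 4131638 - 5*√186458 ≈ 4.1295e+6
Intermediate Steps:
A = 4131638 (A = -4 + 2*2065821 = -4 + 4131642 = 4131638)
T(K, G) = √(G² + K²)
A - T(-2159, -4*(-8) - 1*19) = 4131638 - √((-4*(-8) - 1*19)² + (-2159)²) = 4131638 - √((32 - 19)² + 4661281) = 4131638 - √(13² + 4661281) = 4131638 - √(169 + 4661281) = 4131638 - √4661450 = 4131638 - 5*√186458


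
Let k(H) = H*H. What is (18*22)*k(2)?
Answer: 1584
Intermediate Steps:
k(H) = H**2
(18*22)*k(2) = (18*22)*2**2 = 396*4 = 1584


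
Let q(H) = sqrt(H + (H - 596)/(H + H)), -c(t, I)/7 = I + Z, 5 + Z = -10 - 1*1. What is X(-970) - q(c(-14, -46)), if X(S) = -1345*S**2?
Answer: -1265510500 - 5*sqrt(3268454)/434 ≈ -1.2655e+9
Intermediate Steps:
Z = -16 (Z = -5 + (-10 - 1*1) = -5 + (-10 - 1) = -5 - 11 = -16)
c(t, I) = 112 - 7*I (c(t, I) = -7*(I - 16) = -7*(-16 + I) = 112 - 7*I)
q(H) = sqrt(H + (-596 + H)/(2*H)) (q(H) = sqrt(H + (-596 + H)/((2*H))) = sqrt(H + (-596 + H)*(1/(2*H))) = sqrt(H + (-596 + H)/(2*H)))
X(-970) - q(c(-14, -46)) = -1345*(-970)**2 - sqrt(2 - 1192/(112 - 7*(-46)) + 4*(112 - 7*(-46)))/2 = -1345*940900 - sqrt(2 - 1192/(112 + 322) + 4*(112 + 322))/2 = -1265510500 - sqrt(2 - 1192/434 + 4*434)/2 = -1265510500 - sqrt(2 - 1192*1/434 + 1736)/2 = -1265510500 - sqrt(2 - 596/217 + 1736)/2 = -1265510500 - sqrt(376550/217)/2 = -1265510500 - 5*sqrt(3268454)/217/2 = -1265510500 - 5*sqrt(3268454)/434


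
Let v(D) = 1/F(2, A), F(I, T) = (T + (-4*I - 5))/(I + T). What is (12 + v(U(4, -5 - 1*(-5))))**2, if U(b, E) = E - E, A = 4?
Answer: 1156/9 ≈ 128.44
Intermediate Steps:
U(b, E) = 0
F(I, T) = (-5 + T - 4*I)/(I + T) (F(I, T) = (T + (-5 - 4*I))/(I + T) = (-5 + T - 4*I)/(I + T))
v(D) = -2/3 (v(D) = 1/((-5 + 4 - 4*2)/(2 + 4)) = 1/((-5 + 4 - 8)/6) = 1/((1/6)*(-9)) = 1/(-3/2) = -2/3)
(12 + v(U(4, -5 - 1*(-5))))**2 = (12 - 2/3)**2 = (34/3)**2 = 1156/9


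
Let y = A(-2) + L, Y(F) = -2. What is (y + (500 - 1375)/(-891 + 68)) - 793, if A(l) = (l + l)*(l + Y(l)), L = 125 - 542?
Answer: -981787/823 ≈ -1192.9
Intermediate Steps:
L = -417
A(l) = 2*l*(-2 + l) (A(l) = (l + l)*(l - 2) = (2*l)*(-2 + l) = 2*l*(-2 + l))
y = -401 (y = 2*(-2)*(-2 - 2) - 417 = 2*(-2)*(-4) - 417 = 16 - 417 = -401)
(y + (500 - 1375)/(-891 + 68)) - 793 = (-401 + (500 - 1375)/(-891 + 68)) - 793 = (-401 - 875/(-823)) - 793 = (-401 - 875*(-1/823)) - 793 = (-401 + 875/823) - 793 = -329148/823 - 793 = -981787/823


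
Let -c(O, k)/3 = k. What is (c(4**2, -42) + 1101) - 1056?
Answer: 171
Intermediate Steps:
c(O, k) = -3*k
(c(4**2, -42) + 1101) - 1056 = (-3*(-42) + 1101) - 1056 = (126 + 1101) - 1056 = 1227 - 1056 = 171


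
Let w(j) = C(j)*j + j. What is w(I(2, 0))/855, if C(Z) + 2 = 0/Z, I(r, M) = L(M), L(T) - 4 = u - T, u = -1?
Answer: -1/285 ≈ -0.0035088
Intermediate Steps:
L(T) = 3 - T (L(T) = 4 + (-1 - T) = 3 - T)
I(r, M) = 3 - M
C(Z) = -2 (C(Z) = -2 + 0/Z = -2 + 0 = -2)
w(j) = -j (w(j) = -2*j + j = -j)
w(I(2, 0))/855 = -(3 - 1*0)/855 = -(3 + 0)*(1/855) = -1*3*(1/855) = -3*1/855 = -1/285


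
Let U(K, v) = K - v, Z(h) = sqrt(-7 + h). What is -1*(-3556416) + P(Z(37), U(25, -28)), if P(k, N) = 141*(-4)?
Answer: 3555852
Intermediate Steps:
P(k, N) = -564
-1*(-3556416) + P(Z(37), U(25, -28)) = -1*(-3556416) - 564 = 3556416 - 564 = 3555852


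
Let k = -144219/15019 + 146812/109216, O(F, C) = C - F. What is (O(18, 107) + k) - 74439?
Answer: -30492743508819/410078776 ≈ -74358.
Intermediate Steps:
k = -3386513219/410078776 (k = -144219*1/15019 + 146812*(1/109216) = -144219/15019 + 36703/27304 = -3386513219/410078776 ≈ -8.2582)
(O(18, 107) + k) - 74439 = ((107 - 1*18) - 3386513219/410078776) - 74439 = ((107 - 18) - 3386513219/410078776) - 74439 = (89 - 3386513219/410078776) - 74439 = 33110497845/410078776 - 74439 = -30492743508819/410078776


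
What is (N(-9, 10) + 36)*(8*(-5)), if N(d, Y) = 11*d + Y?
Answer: 2120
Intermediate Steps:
N(d, Y) = Y + 11*d
(N(-9, 10) + 36)*(8*(-5)) = ((10 + 11*(-9)) + 36)*(8*(-5)) = ((10 - 99) + 36)*(-40) = (-89 + 36)*(-40) = -53*(-40) = 2120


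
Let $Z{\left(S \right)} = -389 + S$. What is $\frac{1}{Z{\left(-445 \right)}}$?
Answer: $- \frac{1}{834} \approx -0.001199$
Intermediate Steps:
$\frac{1}{Z{\left(-445 \right)}} = \frac{1}{-389 - 445} = \frac{1}{-834} = - \frac{1}{834}$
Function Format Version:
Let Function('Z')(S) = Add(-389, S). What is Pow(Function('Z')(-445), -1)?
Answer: Rational(-1, 834) ≈ -0.0011990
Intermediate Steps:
Pow(Function('Z')(-445), -1) = Pow(Add(-389, -445), -1) = Pow(-834, -1) = Rational(-1, 834)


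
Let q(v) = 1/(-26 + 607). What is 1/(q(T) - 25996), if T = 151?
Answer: -581/15103675 ≈ -3.8467e-5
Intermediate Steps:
q(v) = 1/581
1/(q(T) - 25996) = 1/(1/581 - 25996) = 1/(-15103675/581) = -581/15103675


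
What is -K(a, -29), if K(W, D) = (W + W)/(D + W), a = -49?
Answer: -49/39 ≈ -1.2564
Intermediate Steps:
K(W, D) = 2*W/(D + W) (K(W, D) = (2*W)/(D + W) = 2*W/(D + W))
-K(a, -29) = -2*(-49)/(-29 - 49) = -2*(-49)/(-78) = -2*(-49)*(-1)/78 = -1*49/39 = -49/39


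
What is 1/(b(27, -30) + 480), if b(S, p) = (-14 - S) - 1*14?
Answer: 1/425 ≈ 0.0023529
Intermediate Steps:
b(S, p) = -28 - S (b(S, p) = (-14 - S) - 14 = -28 - S)
1/(b(27, -30) + 480) = 1/((-28 - 1*27) + 480) = 1/((-28 - 27) + 480) = 1/(-55 + 480) = 1/425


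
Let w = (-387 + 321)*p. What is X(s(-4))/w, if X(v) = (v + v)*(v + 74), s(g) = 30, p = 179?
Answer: -1040/1969 ≈ -0.52819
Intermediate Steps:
w = -11814 (w = (-387 + 321)*179 = -66*179 = -11814)
X(v) = 2*v*(74 + v) (X(v) = (2*v)*(74 + v) = 2*v*(74 + v))
X(s(-4))/w = (2*30*(74 + 30))/(-11814) = (2*30*104)*(-1/11814) = 6240*(-1/11814) = -1040/1969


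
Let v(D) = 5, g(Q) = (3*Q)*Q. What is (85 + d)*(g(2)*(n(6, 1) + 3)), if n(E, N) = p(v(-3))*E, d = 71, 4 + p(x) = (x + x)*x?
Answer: 522288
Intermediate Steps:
g(Q) = 3*Q**2
p(x) = -4 + 2*x**2 (p(x) = -4 + (x + x)*x = -4 + (2*x)*x = -4 + 2*x**2)
n(E, N) = 46*E (n(E, N) = (-4 + 2*5**2)*E = (-4 + 2*25)*E = (-4 + 50)*E = 46*E)
(85 + d)*(g(2)*(n(6, 1) + 3)) = (85 + 71)*((3*2**2)*(46*6 + 3)) = 156*((3*4)*(276 + 3)) = 156*(12*279) = 156*3348 = 522288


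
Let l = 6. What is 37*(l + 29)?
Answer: 1295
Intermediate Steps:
37*(l + 29) = 37*(6 + 29) = 37*35 = 1295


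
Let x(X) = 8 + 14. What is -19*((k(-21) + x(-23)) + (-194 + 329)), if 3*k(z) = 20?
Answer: -9329/3 ≈ -3109.7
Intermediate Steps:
k(z) = 20/3 (k(z) = (⅓)*20 = 20/3)
x(X) = 22
-19*((k(-21) + x(-23)) + (-194 + 329)) = -19*((20/3 + 22) + (-194 + 329)) = -19*(86/3 + 135) = -19*491/3 = -9329/3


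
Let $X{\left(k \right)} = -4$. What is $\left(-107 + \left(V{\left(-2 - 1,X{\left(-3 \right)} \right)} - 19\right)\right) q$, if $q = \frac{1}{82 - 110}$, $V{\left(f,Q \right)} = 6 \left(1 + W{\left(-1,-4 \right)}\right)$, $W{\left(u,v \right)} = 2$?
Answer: $\frac{27}{7} \approx 3.8571$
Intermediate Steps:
$V{\left(f,Q \right)} = 18$ ($V{\left(f,Q \right)} = 6 \left(1 + 2\right) = 6 \cdot 3 = 18$)
$q = - \frac{1}{28}$ ($q = \frac{1}{-28} = - \frac{1}{28} \approx -0.035714$)
$\left(-107 + \left(V{\left(-2 - 1,X{\left(-3 \right)} \right)} - 19\right)\right) q = \left(-107 + \left(18 - 19\right)\right) \left(- \frac{1}{28}\right) = \left(-107 - 1\right) \left(- \frac{1}{28}\right) = \left(-108\right) \left(- \frac{1}{28}\right) = \frac{27}{7}$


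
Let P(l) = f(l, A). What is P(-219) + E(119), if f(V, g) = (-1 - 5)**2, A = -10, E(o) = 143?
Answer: 179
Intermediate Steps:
f(V, g) = 36 (f(V, g) = (-6)**2 = 36)
P(l) = 36
P(-219) + E(119) = 36 + 143 = 179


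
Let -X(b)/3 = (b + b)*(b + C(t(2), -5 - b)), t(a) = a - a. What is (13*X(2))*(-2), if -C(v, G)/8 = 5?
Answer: -11856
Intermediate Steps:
t(a) = 0
C(v, G) = -40 (C(v, G) = -8*5 = -40)
X(b) = -6*b*(-40 + b) (X(b) = -3*(b + b)*(b - 40) = -3*2*b*(-40 + b) = -6*b*(-40 + b))
(13*X(2))*(-2) = (13*(6*2*(40 - 1*2)))*(-2) = (13*(6*2*(40 - 2)))*(-2) = (13*(6*2*38))*(-2) = (13*456)*(-2) = 5928*(-2) = -11856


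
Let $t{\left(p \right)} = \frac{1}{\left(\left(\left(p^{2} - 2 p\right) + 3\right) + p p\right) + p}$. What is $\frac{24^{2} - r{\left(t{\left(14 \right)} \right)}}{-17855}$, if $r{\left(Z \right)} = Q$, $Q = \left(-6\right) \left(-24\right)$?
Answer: $- \frac{432}{17855} \approx -0.024195$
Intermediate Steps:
$Q = 144$
$t{\left(p \right)} = \frac{1}{3 - p + 2 p^{2}}$ ($t{\left(p \right)} = \frac{1}{\left(\left(3 + p^{2} - 2 p\right) + p^{2}\right) + p} = \frac{1}{\left(3 - 2 p + 2 p^{2}\right) + p} = \frac{1}{3 - p + 2 p^{2}}$)
$r{\left(Z \right)} = 144$
$\frac{24^{2} - r{\left(t{\left(14 \right)} \right)}}{-17855} = \frac{24^{2} - 144}{-17855} = \left(576 - 144\right) \left(- \frac{1}{17855}\right) = 432 \left(- \frac{1}{17855}\right) = - \frac{432}{17855}$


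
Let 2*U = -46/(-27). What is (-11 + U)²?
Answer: 75076/729 ≈ 102.98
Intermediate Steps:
U = 23/27 (U = (-46/(-27))/2 = (-46*(-1/27))/2 = (½)*(46/27) = 23/27 ≈ 0.85185)
(-11 + U)² = (-11 + 23/27)² = (-274/27)² = 75076/729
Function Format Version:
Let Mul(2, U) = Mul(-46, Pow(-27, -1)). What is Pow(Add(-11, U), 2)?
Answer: Rational(75076, 729) ≈ 102.98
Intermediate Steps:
U = Rational(23, 27) (U = Mul(Rational(1, 2), Mul(-46, Pow(-27, -1))) = Mul(Rational(1, 2), Mul(-46, Rational(-1, 27))) = Mul(Rational(1, 2), Rational(46, 27)) = Rational(23, 27) ≈ 0.85185)
Pow(Add(-11, U), 2) = Pow(Add(-11, Rational(23, 27)), 2) = Pow(Rational(-274, 27), 2) = Rational(75076, 729)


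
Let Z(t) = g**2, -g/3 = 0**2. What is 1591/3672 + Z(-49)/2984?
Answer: 1591/3672 ≈ 0.43328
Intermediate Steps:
g = 0 (g = -3*0**2 = -3*0 = 0)
Z(t) = 0 (Z(t) = 0**2 = 0)
1591/3672 + Z(-49)/2984 = 1591/3672 + 0/2984 = 1591*(1/3672) + 0*(1/2984) = 1591/3672 + 0 = 1591/3672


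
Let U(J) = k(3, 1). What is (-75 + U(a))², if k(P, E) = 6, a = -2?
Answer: 4761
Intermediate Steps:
U(J) = 6
(-75 + U(a))² = (-75 + 6)² = (-69)² = 4761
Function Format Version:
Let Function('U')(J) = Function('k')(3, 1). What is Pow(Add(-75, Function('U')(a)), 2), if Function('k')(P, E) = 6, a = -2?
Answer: 4761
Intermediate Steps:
Function('U')(J) = 6
Pow(Add(-75, Function('U')(a)), 2) = Pow(Add(-75, 6), 2) = Pow(-69, 2) = 4761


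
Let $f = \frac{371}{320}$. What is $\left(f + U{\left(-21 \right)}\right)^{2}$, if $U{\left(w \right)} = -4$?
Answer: $\frac{826281}{102400} \approx 8.0692$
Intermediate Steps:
$f = \frac{371}{320}$ ($f = 371 \cdot \frac{1}{320} = \frac{371}{320} \approx 1.1594$)
$\left(f + U{\left(-21 \right)}\right)^{2} = \left(\frac{371}{320} - 4\right)^{2} = \left(- \frac{909}{320}\right)^{2} = \frac{826281}{102400}$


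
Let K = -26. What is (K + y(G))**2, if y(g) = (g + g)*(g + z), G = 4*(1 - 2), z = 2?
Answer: 100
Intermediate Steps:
G = -4 (G = 4*(-1) = -4)
y(g) = 2*g*(2 + g) (y(g) = (g + g)*(g + 2) = (2*g)*(2 + g) = 2*g*(2 + g))
(K + y(G))**2 = (-26 + 2*(-4)*(2 - 4))**2 = (-26 + 2*(-4)*(-2))**2 = (-26 + 16)**2 = (-10)**2 = 100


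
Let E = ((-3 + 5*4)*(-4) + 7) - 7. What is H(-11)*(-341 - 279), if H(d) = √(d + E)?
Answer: -620*I*√79 ≈ -5510.7*I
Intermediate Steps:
E = -68 (E = ((-3 + 20)*(-4) + 7) - 7 = (17*(-4) + 7) - 7 = (-68 + 7) - 7 = -61 - 7 = -68)
H(d) = √(-68 + d) (H(d) = √(d - 68) = √(-68 + d))
H(-11)*(-341 - 279) = √(-68 - 11)*(-341 - 279) = √(-79)*(-620) = (I*√79)*(-620) = -620*I*√79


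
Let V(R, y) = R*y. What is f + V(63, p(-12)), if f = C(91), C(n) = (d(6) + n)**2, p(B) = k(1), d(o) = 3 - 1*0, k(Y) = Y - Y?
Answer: 8836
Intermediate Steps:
k(Y) = 0
d(o) = 3 (d(o) = 3 + 0 = 3)
p(B) = 0
C(n) = (3 + n)**2
f = 8836 (f = (3 + 91)**2 = 94**2 = 8836)
f + V(63, p(-12)) = 8836 + 63*0 = 8836 + 0 = 8836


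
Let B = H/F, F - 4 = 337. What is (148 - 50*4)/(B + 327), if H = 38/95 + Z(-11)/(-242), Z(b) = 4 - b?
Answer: -21455720/134923879 ≈ -0.15902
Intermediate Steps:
F = 341 (F = 4 + 337 = 341)
H = 409/1210 (H = 38/95 + (4 - 1*(-11))/(-242) = 38*(1/95) + (4 + 11)*(-1/242) = ⅖ + 15*(-1/242) = ⅖ - 15/242 = 409/1210 ≈ 0.33802)
B = 409/412610 (B = (409/1210)/341 = (409/1210)*(1/341) = 409/412610 ≈ 0.00099125)
(148 - 50*4)/(B + 327) = (148 - 50*4)/(409/412610 + 327) = (148 - 200)/(134923879/412610) = -52*412610/134923879 = -21455720/134923879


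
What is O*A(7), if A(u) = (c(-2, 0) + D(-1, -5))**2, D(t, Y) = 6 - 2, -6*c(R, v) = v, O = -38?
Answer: -608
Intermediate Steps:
c(R, v) = -v/6
D(t, Y) = 4
A(u) = 16 (A(u) = (-1/6*0 + 4)**2 = (0 + 4)**2 = 4**2 = 16)
O*A(7) = -38*16 = -608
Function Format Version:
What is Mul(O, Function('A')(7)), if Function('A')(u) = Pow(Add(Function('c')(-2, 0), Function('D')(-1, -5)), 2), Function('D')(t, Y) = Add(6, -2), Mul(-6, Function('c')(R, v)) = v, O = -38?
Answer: -608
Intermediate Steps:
Function('c')(R, v) = Mul(Rational(-1, 6), v)
Function('D')(t, Y) = 4
Function('A')(u) = 16 (Function('A')(u) = Pow(Add(Mul(Rational(-1, 6), 0), 4), 2) = Pow(Add(0, 4), 2) = Pow(4, 2) = 16)
Mul(O, Function('A')(7)) = Mul(-38, 16) = -608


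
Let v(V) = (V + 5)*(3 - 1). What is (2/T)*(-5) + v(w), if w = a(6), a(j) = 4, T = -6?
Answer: 59/3 ≈ 19.667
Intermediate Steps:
w = 4
v(V) = 10 + 2*V (v(V) = (5 + V)*2 = 10 + 2*V)
(2/T)*(-5) + v(w) = (2/(-6))*(-5) + (10 + 2*4) = (2*(-⅙))*(-5) + (10 + 8) = -⅓*(-5) + 18 = 5/3 + 18 = 59/3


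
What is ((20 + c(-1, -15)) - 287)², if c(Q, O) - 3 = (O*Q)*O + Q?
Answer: 240100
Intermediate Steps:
c(Q, O) = 3 + Q + Q*O² (c(Q, O) = 3 + ((O*Q)*O + Q) = 3 + (Q*O² + Q) = 3 + (Q + Q*O²) = 3 + Q + Q*O²)
((20 + c(-1, -15)) - 287)² = ((20 + (3 - 1 - 1*(-15)²)) - 287)² = ((20 + (3 - 1 - 1*225)) - 287)² = ((20 + (3 - 1 - 225)) - 287)² = ((20 - 223) - 287)² = (-203 - 287)² = (-490)² = 240100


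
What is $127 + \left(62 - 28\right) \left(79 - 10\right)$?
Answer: $2473$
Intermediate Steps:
$127 + \left(62 - 28\right) \left(79 - 10\right) = 127 + 34 \left(79 - 10\right) = 127 + 34 \cdot 69 = 127 + 2346 = 2473$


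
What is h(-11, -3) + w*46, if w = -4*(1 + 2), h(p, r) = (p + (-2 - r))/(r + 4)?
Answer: -562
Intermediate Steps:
h(p, r) = (-2 + p - r)/(4 + r)
w = -12 (w = -4*3 = -12)
h(-11, -3) + w*46 = (-2 - 11 - 1*(-3))/(4 - 3) - 12*46 = (-2 - 11 + 3)/1 - 552 = 1*(-10) - 552 = -10 - 552 = -562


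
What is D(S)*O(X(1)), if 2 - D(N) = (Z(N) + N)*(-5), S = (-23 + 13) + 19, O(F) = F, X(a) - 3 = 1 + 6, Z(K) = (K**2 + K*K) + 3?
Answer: 8720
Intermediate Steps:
Z(K) = 3 + 2*K**2 (Z(K) = (K**2 + K**2) + 3 = 2*K**2 + 3 = 3 + 2*K**2)
X(a) = 10 (X(a) = 3 + (1 + 6) = 3 + 7 = 10)
S = 9 (S = -10 + 19 = 9)
D(N) = 17 + 5*N + 10*N**2 (D(N) = 2 - ((3 + 2*N**2) + N)*(-5) = 2 - (3 + N + 2*N**2)*(-5) = 2 - (-15 - 10*N**2 - 5*N) = 2 + (15 + 5*N + 10*N**2) = 17 + 5*N + 10*N**2)
D(S)*O(X(1)) = (17 + 5*9 + 10*9**2)*10 = (17 + 45 + 10*81)*10 = (17 + 45 + 810)*10 = 872*10 = 8720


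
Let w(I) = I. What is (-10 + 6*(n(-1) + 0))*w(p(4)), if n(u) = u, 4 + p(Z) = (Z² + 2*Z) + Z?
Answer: -384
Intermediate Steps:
p(Z) = -4 + Z² + 3*Z (p(Z) = -4 + ((Z² + 2*Z) + Z) = -4 + (Z² + 3*Z) = -4 + Z² + 3*Z)
(-10 + 6*(n(-1) + 0))*w(p(4)) = (-10 + 6*(-1 + 0))*(-4 + 4² + 3*4) = (-10 + 6*(-1))*(-4 + 16 + 12) = (-10 - 6)*24 = -16*24 = -384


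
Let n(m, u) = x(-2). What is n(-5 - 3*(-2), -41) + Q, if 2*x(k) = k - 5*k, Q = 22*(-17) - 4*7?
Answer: -398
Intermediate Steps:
Q = -402 (Q = -374 - 28 = -402)
x(k) = -2*k (x(k) = (k - 5*k)/2 = (-4*k)/2 = -2*k)
n(m, u) = 4 (n(m, u) = -2*(-2) = 4)
n(-5 - 3*(-2), -41) + Q = 4 - 402 = -398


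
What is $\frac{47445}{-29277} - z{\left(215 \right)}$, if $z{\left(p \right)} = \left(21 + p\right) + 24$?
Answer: $- \frac{2553155}{9759} \approx -261.62$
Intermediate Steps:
$z{\left(p \right)} = 45 + p$
$\frac{47445}{-29277} - z{\left(215 \right)} = \frac{47445}{-29277} - \left(45 + 215\right) = 47445 \left(- \frac{1}{29277}\right) - 260 = - \frac{15815}{9759} - 260 = - \frac{2553155}{9759}$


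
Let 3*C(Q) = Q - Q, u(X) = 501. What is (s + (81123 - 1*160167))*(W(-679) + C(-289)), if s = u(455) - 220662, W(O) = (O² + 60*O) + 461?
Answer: -125894094210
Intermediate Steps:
W(O) = 461 + O² + 60*O
C(Q) = 0 (C(Q) = (Q - Q)/3 = (⅓)*0 = 0)
s = -220161 (s = 501 - 220662 = -220161)
(s + (81123 - 1*160167))*(W(-679) + C(-289)) = (-220161 + (81123 - 1*160167))*((461 + (-679)² + 60*(-679)) + 0) = (-220161 + (81123 - 160167))*((461 + 461041 - 40740) + 0) = (-220161 - 79044)*(420762 + 0) = -299205*420762 = -125894094210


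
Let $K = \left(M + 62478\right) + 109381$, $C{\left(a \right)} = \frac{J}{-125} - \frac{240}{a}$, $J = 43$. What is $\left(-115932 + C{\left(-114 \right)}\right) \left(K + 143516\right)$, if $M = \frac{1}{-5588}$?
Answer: $- \frac{485225934255679183}{13271500} \approx -3.6561 \cdot 10^{10}$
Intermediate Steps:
$C{\left(a \right)} = - \frac{43}{125} - \frac{240}{a}$ ($C{\left(a \right)} = \frac{43}{-125} - \frac{240}{a} = 43 \left(- \frac{1}{125}\right) - \frac{240}{a} = - \frac{43}{125} - \frac{240}{a}$)
$M = - \frac{1}{5588} \approx -0.00017895$
$K = \frac{960348091}{5588}$ ($K = \left(- \frac{1}{5588} + 62478\right) + 109381 = \frac{349127063}{5588} + 109381 = \frac{960348091}{5588} \approx 1.7186 \cdot 10^{5}$)
$\left(-115932 + C{\left(-114 \right)}\right) \left(K + 143516\right) = \left(-115932 - \left(\frac{43}{125} + \frac{240}{-114}\right)\right) \left(\frac{960348091}{5588} + 143516\right) = \left(-115932 - - \frac{4183}{2375}\right) \frac{1762315499}{5588} = \left(-115932 + \left(- \frac{43}{125} + \frac{40}{19}\right)\right) \frac{1762315499}{5588} = \left(-115932 + \frac{4183}{2375}\right) \frac{1762315499}{5588} = \left(- \frac{275334317}{2375}\right) \frac{1762315499}{5588} = - \frac{485225934255679183}{13271500}$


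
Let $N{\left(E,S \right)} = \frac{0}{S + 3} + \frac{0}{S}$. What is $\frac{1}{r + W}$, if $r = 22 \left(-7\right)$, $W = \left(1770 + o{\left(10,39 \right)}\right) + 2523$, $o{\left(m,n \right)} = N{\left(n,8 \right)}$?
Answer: $\frac{1}{4139} \approx 0.0002416$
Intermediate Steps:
$N{\left(E,S \right)} = 0$ ($N{\left(E,S \right)} = \frac{0}{3 + S} + 0 = 0 + 0 = 0$)
$o{\left(m,n \right)} = 0$
$W = 4293$ ($W = \left(1770 + 0\right) + 2523 = 1770 + 2523 = 4293$)
$r = -154$
$\frac{1}{r + W} = \frac{1}{-154 + 4293} = \frac{1}{4139}$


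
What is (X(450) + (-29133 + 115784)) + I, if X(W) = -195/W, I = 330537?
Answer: 12515627/30 ≈ 4.1719e+5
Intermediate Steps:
(X(450) + (-29133 + 115784)) + I = (-195/450 + (-29133 + 115784)) + 330537 = (-195*1/450 + 86651) + 330537 = (-13/30 + 86651) + 330537 = 2599517/30 + 330537 = 12515627/30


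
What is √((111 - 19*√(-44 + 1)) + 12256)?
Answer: √(12367 - 19*I*√43) ≈ 111.21 - 0.5602*I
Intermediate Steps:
√((111 - 19*√(-44 + 1)) + 12256) = √((111 - 19*I*√43) + 12256) = √(12367 - 19*I*√43)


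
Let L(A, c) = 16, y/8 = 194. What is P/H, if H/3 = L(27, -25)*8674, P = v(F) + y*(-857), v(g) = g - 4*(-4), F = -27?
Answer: -1330075/416352 ≈ -3.1946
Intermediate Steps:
y = 1552 (y = 8*194 = 1552)
v(g) = 16 + g (v(g) = g + 16 = 16 + g)
P = -1330075 (P = (16 - 27) + 1552*(-857) = -11 - 1330064 = -1330075)
H = 416352 (H = 3*(16*8674) = 3*138784 = 416352)
P/H = -1330075/416352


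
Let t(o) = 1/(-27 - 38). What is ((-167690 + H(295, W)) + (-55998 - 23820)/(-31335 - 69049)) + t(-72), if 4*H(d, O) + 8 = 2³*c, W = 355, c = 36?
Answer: -546854353707/3262480 ≈ -1.6762e+5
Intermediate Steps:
t(o) = -1/65 (t(o) = 1/(-65) = -1/65)
H(d, O) = 70 (H(d, O) = -2 + (2³*36)/4 = -2 + (8*36)/4 = -2 + (¼)*288 = -2 + 72 = 70)
((-167690 + H(295, W)) + (-55998 - 23820)/(-31335 - 69049)) + t(-72) = ((-167690 + 70) + (-55998 - 23820)/(-31335 - 69049)) - 1/65 = (-167620 - 79818/(-100384)) - 1/65 = (-167620 - 79818*(-1/100384)) - 1/65 = (-167620 + 39909/50192) - 1/65 = -8413143131/50192 - 1/65 = -546854353707/3262480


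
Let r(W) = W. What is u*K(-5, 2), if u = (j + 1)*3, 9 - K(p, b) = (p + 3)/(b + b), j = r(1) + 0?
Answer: 57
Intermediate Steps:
j = 1 (j = 1 + 0 = 1)
K(p, b) = 9 - (3 + p)/(2*b) (K(p, b) = 9 - (p + 3)/(b + b) = 9 - (3 + p)/(2*b))
u = 6 (u = (1 + 1)*3 = 2*3 = 6)
u*K(-5, 2) = 6*((½)*(-3 - 1*(-5) + 18*2)/2) = 6*((½)*(½)*(-3 + 5 + 36)) = 6*((½)*(½)*38) = 6*(19/2) = 57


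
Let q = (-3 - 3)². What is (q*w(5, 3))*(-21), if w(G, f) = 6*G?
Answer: -22680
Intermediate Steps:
q = 36 (q = (-6)² = 36)
(q*w(5, 3))*(-21) = (36*(6*5))*(-21) = (36*30)*(-21) = 1080*(-21) = -22680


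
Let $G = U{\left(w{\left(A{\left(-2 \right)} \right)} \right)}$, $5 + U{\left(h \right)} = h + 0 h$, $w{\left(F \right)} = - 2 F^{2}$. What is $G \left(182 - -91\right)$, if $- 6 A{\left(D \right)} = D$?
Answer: $- \frac{4277}{3} \approx -1425.7$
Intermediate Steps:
$A{\left(D \right)} = - \frac{D}{6}$
$U{\left(h \right)} = -5 + h$ ($U{\left(h \right)} = -5 + \left(h + 0 h\right) = -5 + \left(h + 0\right) = -5 + h$)
$G = - \frac{47}{9}$ ($G = -5 - 2 \left(\left(- \frac{1}{6}\right) \left(-2\right)\right)^{2} = -5 - \frac{2}{9} = - \frac{47}{9} \approx -5.2222$)
$G \left(182 - -91\right) = - \frac{47 \left(182 - -91\right)}{9} = - \frac{47 \left(182 + 91\right)}{9} = \left(- \frac{47}{9}\right) 273 = - \frac{4277}{3}$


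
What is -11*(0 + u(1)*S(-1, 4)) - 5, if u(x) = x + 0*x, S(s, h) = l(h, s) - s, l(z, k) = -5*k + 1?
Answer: -82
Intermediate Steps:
l(z, k) = 1 - 5*k
S(s, h) = 1 - 6*s (S(s, h) = (1 - 5*s) - s = 1 - 6*s)
u(x) = x (u(x) = x + 0 = x)
-11*(0 + u(1)*S(-1, 4)) - 5 = -11*(0 + 1*(1 - 6*(-1))) - 5 = -11*(0 + 1*(1 + 6)) - 5 = -11*(0 + 1*7) - 5 = -11*(0 + 7) - 5 = -11*7 - 5 = -77 - 5 = -82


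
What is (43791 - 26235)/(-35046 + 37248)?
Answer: 2926/367 ≈ 7.9727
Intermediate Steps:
(43791 - 26235)/(-35046 + 37248) = 17556/2202 = 17556*(1/2202) = 2926/367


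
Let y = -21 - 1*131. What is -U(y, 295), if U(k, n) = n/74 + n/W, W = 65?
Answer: -8201/962 ≈ -8.5249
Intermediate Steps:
y = -152 (y = -21 - 131 = -152)
U(k, n) = 139*n/4810 (U(k, n) = n/74 + n/65 = 139*n/4810)
-U(y, 295) = -139*295/4810 = -1*8201/962 = -8201/962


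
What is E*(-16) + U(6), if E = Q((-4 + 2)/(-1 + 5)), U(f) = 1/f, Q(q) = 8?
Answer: -767/6 ≈ -127.83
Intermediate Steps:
E = 8
E*(-16) + U(6) = 8*(-16) + 1/6 = -128 + ⅙ = -767/6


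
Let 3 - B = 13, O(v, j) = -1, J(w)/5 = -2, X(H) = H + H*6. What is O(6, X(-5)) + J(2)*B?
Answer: 99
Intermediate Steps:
X(H) = 7*H (X(H) = H + 6*H = 7*H)
J(w) = -10 (J(w) = 5*(-2) = -10)
B = -10 (B = 3 - 1*13 = 3 - 13 = -10)
O(6, X(-5)) + J(2)*B = -1 - 10*(-10) = -1 + 100 = 99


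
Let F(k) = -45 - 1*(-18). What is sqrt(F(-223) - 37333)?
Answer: 4*I*sqrt(2335) ≈ 193.29*I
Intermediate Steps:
F(k) = -27 (F(k) = -45 + 18 = -27)
sqrt(F(-223) - 37333) = sqrt(-27 - 37333) = sqrt(-37360) = 4*I*sqrt(2335)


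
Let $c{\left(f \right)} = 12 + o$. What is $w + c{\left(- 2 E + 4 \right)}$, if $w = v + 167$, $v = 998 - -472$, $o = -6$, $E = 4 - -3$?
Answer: $1643$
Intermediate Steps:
$E = 7$ ($E = 4 + 3 = 7$)
$v = 1470$ ($v = 998 + 472 = 1470$)
$w = 1637$ ($w = 1470 + 167 = 1637$)
$c{\left(f \right)} = 6$ ($c{\left(f \right)} = 12 - 6 = 6$)
$w + c{\left(- 2 E + 4 \right)} = 1637 + 6 = 1643$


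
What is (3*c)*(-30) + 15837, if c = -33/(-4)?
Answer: 30189/2 ≈ 15095.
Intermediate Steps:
c = 33/4 (c = -33*(-¼) = 33/4 ≈ 8.2500)
(3*c)*(-30) + 15837 = (3*(33/4))*(-30) + 15837 = (99/4)*(-30) + 15837 = -1485/2 + 15837 = 30189/2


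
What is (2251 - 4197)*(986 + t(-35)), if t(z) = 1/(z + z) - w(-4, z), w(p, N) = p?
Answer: -9632561/5 ≈ -1.9265e+6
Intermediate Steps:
t(z) = 4 + 1/(2*z) (t(z) = 1/(z + z) - 1*(-4) = 1/(2*z) + 4 = 4 + 1/(2*z))
(2251 - 4197)*(986 + t(-35)) = (2251 - 4197)*(986 + (4 + (1/2)/(-35))) = -1946*(986 + (4 + (1/2)*(-1/35))) = -1946*(986 + (4 - 1/70)) = -1946*(986 + 279/70) = -1946*69299/70 = -9632561/5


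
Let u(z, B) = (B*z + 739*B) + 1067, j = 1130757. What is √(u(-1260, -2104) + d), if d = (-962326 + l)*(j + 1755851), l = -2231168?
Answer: I*√9218364231101 ≈ 3.0362e+6*I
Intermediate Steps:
u(z, B) = 1067 + 739*B + B*z (u(z, B) = (739*B + B*z) + 1067 = 1067 + 739*B + B*z)
d = -9218365328352 (d = (-962326 - 2231168)*(1130757 + 1755851) = -3193494*2886608 = -9218365328352)
√(u(-1260, -2104) + d) = √((1067 + 739*(-2104) - 2104*(-1260)) - 9218365328352) = √((1067 - 1554856 + 2651040) - 9218365328352) = √(1097251 - 9218365328352) = √(-9218364231101) = I*√9218364231101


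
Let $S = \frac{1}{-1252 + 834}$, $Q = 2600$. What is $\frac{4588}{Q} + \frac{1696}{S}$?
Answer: $- \frac{460802053}{650} \approx -7.0893 \cdot 10^{5}$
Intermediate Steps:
$S = - \frac{1}{418}$ ($S = \frac{1}{-418} = - \frac{1}{418} \approx -0.0023923$)
$\frac{4588}{Q} + \frac{1696}{S} = \frac{4588}{2600} + \frac{1696}{- \frac{1}{418}} = 4588 \cdot \frac{1}{2600} + 1696 \left(-418\right) = \frac{1147}{650} - 708928 = - \frac{460802053}{650}$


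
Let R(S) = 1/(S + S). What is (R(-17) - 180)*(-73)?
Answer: 446833/34 ≈ 13142.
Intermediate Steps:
R(S) = 1/(2*S)
(R(-17) - 180)*(-73) = ((½)/(-17) - 180)*(-73) = ((½)*(-1/17) - 180)*(-73) = (-1/34 - 180)*(-73) = -6121/34*(-73) = 446833/34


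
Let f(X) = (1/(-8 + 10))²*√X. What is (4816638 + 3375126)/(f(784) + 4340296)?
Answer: 8191764/4340303 ≈ 1.8874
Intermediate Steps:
f(X) = √X/4 (f(X) = (1/2)²*√X = (½)²*√X = √X/4)
(4816638 + 3375126)/(f(784) + 4340296) = (4816638 + 3375126)/(√784/4 + 4340296) = 8191764/((¼)*28 + 4340296) = 8191764/(7 + 4340296) = 8191764/4340303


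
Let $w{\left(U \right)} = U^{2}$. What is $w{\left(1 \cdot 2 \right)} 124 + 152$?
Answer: $648$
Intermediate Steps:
$w{\left(1 \cdot 2 \right)} 124 + 152 = \left(1 \cdot 2\right)^{2} \cdot 124 + 152 = 2^{2} \cdot 124 + 152 = 4 \cdot 124 + 152 = 496 + 152 = 648$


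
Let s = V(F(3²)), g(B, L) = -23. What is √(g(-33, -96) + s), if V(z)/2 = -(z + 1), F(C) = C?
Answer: I*√43 ≈ 6.5574*I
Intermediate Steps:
V(z) = -2 - 2*z (V(z) = 2*(-(z + 1)) = 2*(-(1 + z)) = 2*(-1 - z) = -2 - 2*z)
s = -20 (s = -2 - 2*3² = -2 - 2*9 = -2 - 18 = -20)
√(g(-33, -96) + s) = √(-23 - 20) = √(-43) = I*√43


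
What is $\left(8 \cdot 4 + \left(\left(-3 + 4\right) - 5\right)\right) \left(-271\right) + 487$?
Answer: $-7101$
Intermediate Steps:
$\left(8 \cdot 4 + \left(\left(-3 + 4\right) - 5\right)\right) \left(-271\right) + 487 = \left(32 + \left(1 - 5\right)\right) \left(-271\right) + 487 = \left(32 - 4\right) \left(-271\right) + 487 = 28 \left(-271\right) + 487 = -7588 + 487 = -7101$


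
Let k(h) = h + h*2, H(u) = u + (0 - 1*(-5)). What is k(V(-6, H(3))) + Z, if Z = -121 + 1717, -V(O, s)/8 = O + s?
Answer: 1548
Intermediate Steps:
H(u) = 5 + u (H(u) = u + (0 + 5) = u + 5 = 5 + u)
V(O, s) = -8*O - 8*s (V(O, s) = -8*(O + s) = -8*O - 8*s)
Z = 1596
k(h) = 3*h (k(h) = h + 2*h = 3*h)
k(V(-6, H(3))) + Z = 3*(-8*(-6) - 8*(5 + 3)) + 1596 = 3*(48 - 8*8) + 1596 = 3*(48 - 64) + 1596 = 3*(-16) + 1596 = -48 + 1596 = 1548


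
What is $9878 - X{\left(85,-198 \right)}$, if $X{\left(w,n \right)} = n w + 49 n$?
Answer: $36410$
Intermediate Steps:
$X{\left(w,n \right)} = 49 n + n w$
$9878 - X{\left(85,-198 \right)} = 9878 - - 198 \left(49 + 85\right) = 9878 - \left(-198\right) 134 = 9878 - -26532 = 9878 + 26532 = 36410$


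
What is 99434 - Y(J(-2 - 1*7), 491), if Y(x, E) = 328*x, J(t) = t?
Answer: 102386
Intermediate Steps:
99434 - Y(J(-2 - 1*7), 491) = 99434 - 328*(-2 - 1*7) = 99434 - 328*(-2 - 7) = 99434 - 328*(-9) = 99434 - 1*(-2952) = 99434 + 2952 = 102386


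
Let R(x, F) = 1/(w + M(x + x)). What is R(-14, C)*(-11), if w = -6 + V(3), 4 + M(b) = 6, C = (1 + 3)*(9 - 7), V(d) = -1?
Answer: 11/5 ≈ 2.2000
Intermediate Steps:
C = 8 (C = 4*2 = 8)
M(b) = 2 (M(b) = -4 + 6 = 2)
w = -7 (w = -6 - 1 = -7)
R(x, F) = -⅕ (R(x, F) = 1/(-7 + 2) = 1/(-5) = -⅕)
R(-14, C)*(-11) = -⅕*(-11) = 11/5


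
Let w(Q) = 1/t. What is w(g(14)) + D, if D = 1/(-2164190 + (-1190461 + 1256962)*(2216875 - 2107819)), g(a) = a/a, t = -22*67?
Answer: -1812541848/2671687227121 ≈ -0.00067843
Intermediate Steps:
t = -1474
g(a) = 1
D = 1/7250168866 (D = 1/(-2164190 + 66501*109056) = 1/(-2164190 + 7252333056) = 1/7250168866 ≈ 1.3793e-10)
w(Q) = -1/1474 (w(Q) = 1/(-1474) = -1/1474)
w(g(14)) + D = -1/1474 + 1/7250168866 = -1812541848/2671687227121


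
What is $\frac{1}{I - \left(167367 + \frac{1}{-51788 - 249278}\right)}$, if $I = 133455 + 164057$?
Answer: $\frac{301066}{39182234571} \approx 7.6837 \cdot 10^{-6}$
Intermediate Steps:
$I = 297512$
$\frac{1}{I - \left(167367 + \frac{1}{-51788 - 249278}\right)} = \frac{1}{297512 - \left(167367 + \frac{1}{-51788 - 249278}\right)} = \frac{1}{297512 - \frac{50388513221}{301066}} = \frac{1}{\frac{39182234571}{301066}} = \frac{301066}{39182234571}$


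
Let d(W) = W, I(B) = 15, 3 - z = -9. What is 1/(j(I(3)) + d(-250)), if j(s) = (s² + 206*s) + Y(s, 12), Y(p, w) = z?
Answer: 1/3077 ≈ 0.00032499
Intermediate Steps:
z = 12 (z = 3 - 1*(-9) = 3 + 9 = 12)
Y(p, w) = 12
j(s) = 12 + s² + 206*s (j(s) = (s² + 206*s) + 12 = 12 + s² + 206*s)
1/(j(I(3)) + d(-250)) = 1/((12 + 15² + 206*15) - 250) = 1/((12 + 225 + 3090) - 250) = 1/(3327 - 250) = 1/3077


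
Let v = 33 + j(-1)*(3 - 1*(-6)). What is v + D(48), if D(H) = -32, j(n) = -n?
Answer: 10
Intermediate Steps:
v = 42 (v = 33 + (-1*(-1))*(3 - 1*(-6)) = 33 + 1*(3 + 6) = 33 + 1*9 = 33 + 9 = 42)
v + D(48) = 42 - 32 = 10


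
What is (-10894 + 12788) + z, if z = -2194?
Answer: -300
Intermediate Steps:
(-10894 + 12788) + z = (-10894 + 12788) - 2194 = 1894 - 2194 = -300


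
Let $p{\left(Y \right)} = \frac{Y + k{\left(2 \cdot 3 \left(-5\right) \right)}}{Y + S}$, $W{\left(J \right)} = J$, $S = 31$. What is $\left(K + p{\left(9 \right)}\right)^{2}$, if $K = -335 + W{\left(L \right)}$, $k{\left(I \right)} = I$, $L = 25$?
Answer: $\frac{154281241}{1600} \approx 96426.0$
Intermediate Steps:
$p{\left(Y \right)} = \frac{-30 + Y}{31 + Y}$ ($p{\left(Y \right)} = \frac{Y + 2 \cdot 3 \left(-5\right)}{Y + 31} = \frac{Y + 6 \left(-5\right)}{31 + Y} = \frac{Y - 30}{31 + Y} = \frac{-30 + Y}{31 + Y}$)
$K = -310$ ($K = -335 + 25 = -310$)
$\left(K + p{\left(9 \right)}\right)^{2} = \left(-310 + \frac{-30 + 9}{31 + 9}\right)^{2} = \left(-310 + \frac{1}{40} \left(-21\right)\right)^{2} = \left(-310 - \frac{21}{40}\right)^{2} = \left(- \frac{12421}{40}\right)^{2} = \frac{154281241}{1600}$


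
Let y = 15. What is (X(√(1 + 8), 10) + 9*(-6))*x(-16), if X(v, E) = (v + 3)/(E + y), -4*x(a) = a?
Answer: -5376/25 ≈ -215.04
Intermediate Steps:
x(a) = -a/4
X(v, E) = (3 + v)/(15 + E) (X(v, E) = (v + 3)/(E + 15) = (3 + v)/(15 + E))
(X(√(1 + 8), 10) + 9*(-6))*x(-16) = ((3 + √(1 + 8))/(15 + 10) + 9*(-6))*(-¼*(-16)) = ((3 + √9)/25 - 54)*4 = ((3 + 3)/25 - 54)*4 = ((1/25)*6 - 54)*4 = (6/25 - 54)*4 = -1344/25*4 = -5376/25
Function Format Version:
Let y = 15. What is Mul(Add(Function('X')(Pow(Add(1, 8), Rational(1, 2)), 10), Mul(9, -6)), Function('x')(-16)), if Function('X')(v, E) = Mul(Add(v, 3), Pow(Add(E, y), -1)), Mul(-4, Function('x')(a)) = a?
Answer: Rational(-5376, 25) ≈ -215.04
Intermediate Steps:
Function('x')(a) = Mul(Rational(-1, 4), a)
Function('X')(v, E) = Mul(Pow(Add(15, E), -1), Add(3, v)) (Function('X')(v, E) = Mul(Add(v, 3), Pow(Add(E, 15), -1)) = Mul(Add(3, v), Pow(Add(15, E), -1)) = Mul(Pow(Add(15, E), -1), Add(3, v)))
Mul(Add(Function('X')(Pow(Add(1, 8), Rational(1, 2)), 10), Mul(9, -6)), Function('x')(-16)) = Mul(Add(Mul(Pow(Add(15, 10), -1), Add(3, Pow(Add(1, 8), Rational(1, 2)))), Mul(9, -6)), Mul(Rational(-1, 4), -16)) = Mul(Add(Mul(Pow(25, -1), Add(3, Pow(9, Rational(1, 2)))), -54), 4) = Mul(Add(Mul(Rational(1, 25), Add(3, 3)), -54), 4) = Mul(Add(Mul(Rational(1, 25), 6), -54), 4) = Mul(Add(Rational(6, 25), -54), 4) = Mul(Rational(-1344, 25), 4) = Rational(-5376, 25)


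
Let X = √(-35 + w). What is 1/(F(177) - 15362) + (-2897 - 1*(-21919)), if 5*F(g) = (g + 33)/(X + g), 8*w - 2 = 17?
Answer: 62568296952458671/3289259655482 + 7*I*√58/1644629827741 ≈ 19022.0 + 3.2415e-11*I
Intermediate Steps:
w = 19/8 (w = ¼ + (⅛)*17 = ¼ + 17/8 = 19/8 ≈ 2.3750)
X = 3*I*√58/4 (X = √(-35 + 19/8) = √(-261/8) = 3*I*√58/4 ≈ 5.7118*I)
F(g) = (33 + g)/(5*(g + 3*I*√58/4)) (F(g) = ((g + 33)/(3*I*√58/4 + g))/5 = ((33 + g)/(g + 3*I*√58/4))/5 = (33 + g)/(5*(g + 3*I*√58/4)))
1/(F(177) - 15362) + (-2897 - 1*(-21919)) = 1/(4*(33 + 177)/(5*(4*177 + 3*I*√58)) - 15362) + (-2897 - 1*(-21919)) = 1/((⅘)*210/(708 + 3*I*√58) - 15362) + (-2897 + 21919) = 1/(168/(708 + 3*I*√58) - 15362) + 19022 = 1/(-15362 + 168/(708 + 3*I*√58)) + 19022 = 19022 + 1/(-15362 + 168/(708 + 3*I*√58))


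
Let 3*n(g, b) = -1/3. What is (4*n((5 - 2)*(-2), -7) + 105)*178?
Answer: 167498/9 ≈ 18611.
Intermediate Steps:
n(g, b) = -⅑ (n(g, b) = (-1/3)/3 = (-1*⅓)/3 = (⅓)*(-⅓) = -⅑)
(4*n((5 - 2)*(-2), -7) + 105)*178 = (4*(-⅑) + 105)*178 = (-4/9 + 105)*178 = (941/9)*178 = 167498/9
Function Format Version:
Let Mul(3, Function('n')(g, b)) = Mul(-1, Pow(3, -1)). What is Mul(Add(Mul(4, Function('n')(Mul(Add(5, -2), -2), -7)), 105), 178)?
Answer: Rational(167498, 9) ≈ 18611.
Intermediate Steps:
Function('n')(g, b) = Rational(-1, 9) (Function('n')(g, b) = Mul(Rational(1, 3), Mul(-1, Pow(3, -1))) = Mul(Rational(1, 3), Mul(-1, Rational(1, 3))) = Mul(Rational(1, 3), Rational(-1, 3)) = Rational(-1, 9))
Mul(Add(Mul(4, Function('n')(Mul(Add(5, -2), -2), -7)), 105), 178) = Mul(Add(Mul(4, Rational(-1, 9)), 105), 178) = Mul(Add(Rational(-4, 9), 105), 178) = Mul(Rational(941, 9), 178) = Rational(167498, 9)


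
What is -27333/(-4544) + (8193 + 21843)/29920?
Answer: 29821467/4248640 ≈ 7.0191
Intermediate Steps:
-27333/(-4544) + (8193 + 21843)/29920 = -27333*(-1/4544) + 30036*(1/29920) = 27333/4544 + 7509/7480 = 29821467/4248640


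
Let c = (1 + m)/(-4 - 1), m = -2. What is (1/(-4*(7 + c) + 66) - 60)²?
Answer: 124434025/34596 ≈ 3596.8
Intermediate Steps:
c = ⅕ (c = (1 - 2)/(-4 - 1) = -1/(-5) = -1*(-⅕) = ⅕ ≈ 0.20000)
(1/(-4*(7 + c) + 66) - 60)² = (1/(-4*(7 + ⅕) + 66) - 60)² = (1/(-4*36/5 + 66) - 60)² = (1/(-144/5 + 66) - 60)² = (1/(186/5) - 60)² = (5/186 - 60)² = (-11155/186)² = 124434025/34596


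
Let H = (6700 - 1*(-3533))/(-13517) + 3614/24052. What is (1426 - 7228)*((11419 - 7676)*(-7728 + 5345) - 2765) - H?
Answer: 1202152805833451785/23222206 ≈ 5.1767e+10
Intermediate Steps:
H = -14090977/23222206 (H = (6700 + 3533)*(-1/13517) + 3614*(1/24052) = 10233*(-1/13517) + 1807/12026 = -10233/13517 + 1807/12026 = -14090977/23222206 ≈ -0.60679)
(1426 - 7228)*((11419 - 7676)*(-7728 + 5345) - 2765) - H = (1426 - 7228)*((11419 - 7676)*(-7728 + 5345) - 2765) - 1*(-14090977/23222206) = -5802*(3743*(-2383) - 2765) + 14090977/23222206 = -5802*(-8919569 - 2765) + 14090977/23222206 = -5802*(-8922334) + 14090977/23222206 = 51767381868 + 14090977/23222206 = 1202152805833451785/23222206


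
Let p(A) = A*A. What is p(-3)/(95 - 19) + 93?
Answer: 7077/76 ≈ 93.118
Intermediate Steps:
p(A) = A²
p(-3)/(95 - 19) + 93 = (-3)²/(95 - 19) + 93 = 9/76 + 93 = 7077/76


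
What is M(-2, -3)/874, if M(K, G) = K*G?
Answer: 3/437 ≈ 0.0068650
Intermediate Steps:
M(K, G) = G*K
M(-2, -3)/874 = -3*(-2)/874 = 6*(1/874) = 3/437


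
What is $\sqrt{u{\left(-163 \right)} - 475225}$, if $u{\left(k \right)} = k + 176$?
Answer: $398 i \sqrt{3} \approx 689.36 i$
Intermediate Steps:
$u{\left(k \right)} = 176 + k$
$\sqrt{u{\left(-163 \right)} - 475225} = \sqrt{\left(176 - 163\right) - 475225} = \sqrt{13 - 475225} = \sqrt{-475212} = 398 i \sqrt{3}$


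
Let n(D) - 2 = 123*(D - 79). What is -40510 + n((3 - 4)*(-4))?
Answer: -49733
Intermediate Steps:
n(D) = -9715 + 123*D (n(D) = 2 + 123*(D - 79) = 2 + 123*(-79 + D) = 2 + (-9717 + 123*D) = -9715 + 123*D)
-40510 + n((3 - 4)*(-4)) = -40510 + (-9715 + 123*((3 - 4)*(-4))) = -40510 + (-9715 + 123*(-1*(-4))) = -40510 + (-9715 + 123*4) = -40510 + (-9715 + 492) = -40510 - 9223 = -49733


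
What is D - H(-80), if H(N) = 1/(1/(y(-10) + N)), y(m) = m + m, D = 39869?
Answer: 39969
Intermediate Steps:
y(m) = 2*m
H(N) = -20 + N (H(N) = 1/(1/(2*(-10) + N)) = 1/(1/(-20 + N)) = -20 + N)
D - H(-80) = 39869 - (-20 - 80) = 39869 - 1*(-100) = 39869 + 100 = 39969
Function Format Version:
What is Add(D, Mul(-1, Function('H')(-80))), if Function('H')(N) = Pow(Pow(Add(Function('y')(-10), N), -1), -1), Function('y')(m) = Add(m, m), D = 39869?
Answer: 39969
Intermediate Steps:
Function('y')(m) = Mul(2, m)
Function('H')(N) = Add(-20, N) (Function('H')(N) = Pow(Pow(Add(Mul(2, -10), N), -1), -1) = Pow(Pow(Add(-20, N), -1), -1) = Add(-20, N))
Add(D, Mul(-1, Function('H')(-80))) = Add(39869, Mul(-1, Add(-20, -80))) = Add(39869, Mul(-1, -100)) = Add(39869, 100) = 39969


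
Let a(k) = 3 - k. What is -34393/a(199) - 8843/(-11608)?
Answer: 100241793/568792 ≈ 176.24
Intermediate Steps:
-34393/a(199) - 8843/(-11608) = -34393/(3 - 1*199) - 8843/(-11608) = -34393/(3 - 199) - 8843*(-1/11608) = -34393/(-196) + 8843/11608 = -34393*(-1/196) + 8843/11608 = 34393/196 + 8843/11608 = 100241793/568792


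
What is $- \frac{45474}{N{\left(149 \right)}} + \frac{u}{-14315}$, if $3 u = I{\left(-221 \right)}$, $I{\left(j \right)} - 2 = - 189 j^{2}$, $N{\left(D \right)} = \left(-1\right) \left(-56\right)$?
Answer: $- \frac{102567707}{171780} \approx -597.09$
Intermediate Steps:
$N{\left(D \right)} = 56$
$I{\left(j \right)} = 2 - 189 j^{2}$
$u = - \frac{9230947}{3}$ ($u = \frac{2 - 189 \left(-221\right)^{2}}{3} = \frac{2 - 9230949}{3} = \frac{1}{3} \left(-9230947\right) = - \frac{9230947}{3} \approx -3.077 \cdot 10^{6}$)
$- \frac{45474}{N{\left(149 \right)}} + \frac{u}{-14315} = - \frac{45474}{56} - \frac{9230947}{3 \left(-14315\right)} = \left(-45474\right) \frac{1}{56} - - \frac{9230947}{42945} = - \frac{22737}{28} + \frac{9230947}{42945} = - \frac{102567707}{171780}$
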